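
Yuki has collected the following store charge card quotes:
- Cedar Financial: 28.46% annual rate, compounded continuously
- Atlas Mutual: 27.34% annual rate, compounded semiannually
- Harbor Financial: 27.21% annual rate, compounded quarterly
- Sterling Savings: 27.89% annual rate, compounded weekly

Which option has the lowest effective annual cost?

Cedar Financial: e^0.2846 − 1 = 32.923%
Atlas Mutual: (1 + 0.2734/2)^2 − 1 = 29.209%
Harbor Financial: (1 + 0.2721/4)^4 − 1 = 30.114%
Sterling Savings: (1 + 0.2789/52)^52 − 1 = 32.069%
The lowest effective annual rate is Atlas Mutual at 29.209%.

Atlas Mutual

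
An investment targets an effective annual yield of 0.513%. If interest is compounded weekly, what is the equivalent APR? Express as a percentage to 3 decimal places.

(1 + r/52)^52 − 1 = 0.00513, so 1 + r/52 = 1.00513^(1/52).
r/52 = 0.000098, so r = 0.005117 = 0.512%.

0.512%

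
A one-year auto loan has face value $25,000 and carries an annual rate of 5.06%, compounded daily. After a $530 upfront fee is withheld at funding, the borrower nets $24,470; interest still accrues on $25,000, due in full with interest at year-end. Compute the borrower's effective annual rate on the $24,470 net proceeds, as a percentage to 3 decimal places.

7.468%

Amount owed after one year: 25,000 × (1 + 0.0506/365)^365 = 25,000 × 1.051898 = $26,297.46.
Effective rate on net proceeds: 26,297.46 / 24,470 − 1 = 0.074682 = 7.468%.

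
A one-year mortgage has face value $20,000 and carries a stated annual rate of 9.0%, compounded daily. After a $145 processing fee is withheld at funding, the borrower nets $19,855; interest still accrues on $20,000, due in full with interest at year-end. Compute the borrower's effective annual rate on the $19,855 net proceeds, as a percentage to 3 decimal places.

10.215%

Amount owed after one year: 20,000 × (1 + 0.090/365)^365 = 20,000 × 1.094162 = $21,883.24.
Effective rate on net proceeds: 21,883.24 / 19,855 − 1 = 0.102153 = 10.215%.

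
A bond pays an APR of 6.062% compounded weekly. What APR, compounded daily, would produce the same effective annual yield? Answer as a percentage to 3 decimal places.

6.059%

EAR = (1 + 0.06062/52)^52 − 1 = 0.062458.
Solve (1 + r/365)^365 = 1.062458: r/365 = 1.062458^(1/365) − 1 = 0.000166, so r = 0.060590 = 6.059%.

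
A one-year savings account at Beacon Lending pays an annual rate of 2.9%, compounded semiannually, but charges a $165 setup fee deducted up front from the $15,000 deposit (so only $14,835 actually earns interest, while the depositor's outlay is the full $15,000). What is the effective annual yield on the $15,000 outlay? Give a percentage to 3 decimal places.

1.789%

Value after one year: 14,835 × (1 + 0.029/2)^2 = 14,835 × 1.029210 = $15,268.33.
Effective yield on the $15,000 outlay: 15,268.33 / 15,000 − 1 = 0.017889 = 1.789%.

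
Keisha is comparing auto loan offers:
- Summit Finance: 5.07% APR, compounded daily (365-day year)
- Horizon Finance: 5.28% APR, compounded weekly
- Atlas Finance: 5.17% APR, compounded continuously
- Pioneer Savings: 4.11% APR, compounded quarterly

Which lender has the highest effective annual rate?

Horizon Finance

Summit Finance: (1 + 0.0507/365)^365 − 1 = 5.200%
Horizon Finance: (1 + 0.0528/52)^52 − 1 = 5.419%
Atlas Finance: e^0.0517 − 1 = 5.306%
Pioneer Savings: (1 + 0.0411/4)^4 − 1 = 4.174%
The highest effective annual rate is Horizon Finance at 5.419%.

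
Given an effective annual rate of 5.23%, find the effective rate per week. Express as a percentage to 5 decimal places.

The per-week rate i satisfies (1 + i)^52 = 1 + 0.0523.
i = 1.0523^(1/52) − 1 = 0.0009808 = 0.09808%.

0.09808%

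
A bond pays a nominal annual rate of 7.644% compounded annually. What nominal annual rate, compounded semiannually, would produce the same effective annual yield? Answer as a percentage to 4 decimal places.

7.5033%

Compounded annually, EAR = nominal = 0.076440.
Solve (1 + r/2)^2 = 1.076440: r/2 = 1.076440^(1/2) − 1 = 0.037516, so r = 0.075033 = 7.5033%.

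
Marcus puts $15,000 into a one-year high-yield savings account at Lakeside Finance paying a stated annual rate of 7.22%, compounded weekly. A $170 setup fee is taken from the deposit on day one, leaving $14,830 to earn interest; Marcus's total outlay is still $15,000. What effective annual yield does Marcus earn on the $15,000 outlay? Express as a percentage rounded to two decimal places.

6.26%

Value after one year: 14,830 × (1 + 0.0722/52)^52 = 14,830 × 1.074816 = $15,939.53.
Effective yield on the $15,000 outlay: 15,939.53 / 15,000 − 1 = 0.062635 = 6.26%.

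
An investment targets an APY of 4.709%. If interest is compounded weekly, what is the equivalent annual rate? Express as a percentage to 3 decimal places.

4.604%

(1 + r/52)^52 − 1 = 0.04709, so 1 + r/52 = 1.04709^(1/52).
r/52 = 0.000885, so r = 0.046035 = 4.604%.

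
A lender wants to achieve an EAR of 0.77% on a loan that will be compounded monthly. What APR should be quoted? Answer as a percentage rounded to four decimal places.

(1 + r/12)^12 − 1 = 0.0077, so 1 + r/12 = 1.0077^(1/12).
r/12 = 0.000639, so r = 0.007673 = 0.7673%.

0.7673%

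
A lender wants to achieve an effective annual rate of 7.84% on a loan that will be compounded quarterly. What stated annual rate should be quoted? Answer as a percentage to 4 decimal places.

7.6195%

(1 + r/4)^4 − 1 = 0.0784, so 1 + r/4 = 1.0784^(1/4).
r/4 = 0.019049, so r = 0.076195 = 7.6195%.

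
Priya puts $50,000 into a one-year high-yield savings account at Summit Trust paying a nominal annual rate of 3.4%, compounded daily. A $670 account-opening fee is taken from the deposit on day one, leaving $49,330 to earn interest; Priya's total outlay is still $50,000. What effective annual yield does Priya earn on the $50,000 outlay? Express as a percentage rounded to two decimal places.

Value after one year: 49,330 × (1 + 0.034/365)^365 = 49,330 × 1.034583 = $51,035.98.
Effective yield on the $50,000 outlay: 51,035.98 / 50,000 − 1 = 0.020720 = 2.07%.

2.07%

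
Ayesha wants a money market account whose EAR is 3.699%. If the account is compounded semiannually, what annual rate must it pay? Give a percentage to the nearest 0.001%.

3.665%

(1 + r/2)^2 − 1 = 0.03699, so 1 + r/2 = 1.03699^(1/2).
r/2 = 0.018327, so r = 0.036654 = 3.665%.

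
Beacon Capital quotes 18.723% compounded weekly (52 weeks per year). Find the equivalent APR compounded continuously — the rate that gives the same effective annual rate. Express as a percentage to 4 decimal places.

EAR = (1 + 0.18723/52)^52 − 1 = 0.205499.
Equivalent continuous rate: r = ln(1 + 0.205499) = 0.186894 = 18.6894%.

18.6894%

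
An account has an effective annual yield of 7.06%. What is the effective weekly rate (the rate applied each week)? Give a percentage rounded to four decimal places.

0.1313%

The per-week rate i satisfies (1 + i)^52 = 1 + 0.0706.
i = 1.0706^(1/52) − 1 = 0.0013128 = 0.1313%.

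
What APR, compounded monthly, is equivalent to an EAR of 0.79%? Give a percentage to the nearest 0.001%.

0.787%

(1 + r/12)^12 − 1 = 0.0079, so 1 + r/12 = 1.0079^(1/12).
r/12 = 0.000656, so r = 0.007872 = 0.787%.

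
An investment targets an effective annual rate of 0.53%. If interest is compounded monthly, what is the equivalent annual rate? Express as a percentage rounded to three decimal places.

(1 + r/12)^12 − 1 = 0.0053, so 1 + r/12 = 1.0053^(1/12).
r/12 = 0.000441, so r = 0.005287 = 0.529%.

0.529%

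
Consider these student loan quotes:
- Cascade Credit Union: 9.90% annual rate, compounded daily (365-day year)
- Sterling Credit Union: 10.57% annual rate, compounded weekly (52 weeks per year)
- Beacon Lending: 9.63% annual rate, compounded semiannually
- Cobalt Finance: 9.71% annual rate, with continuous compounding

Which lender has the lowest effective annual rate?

Beacon Lending

Cascade Credit Union: (1 + 0.0990/365)^365 − 1 = 10.405%
Sterling Credit Union: (1 + 0.1057/52)^52 − 1 = 11.137%
Beacon Lending: (1 + 0.0963/2)^2 − 1 = 9.862%
Cobalt Finance: e^0.0971 − 1 = 10.197%
The lowest effective annual rate is Beacon Lending at 9.862%.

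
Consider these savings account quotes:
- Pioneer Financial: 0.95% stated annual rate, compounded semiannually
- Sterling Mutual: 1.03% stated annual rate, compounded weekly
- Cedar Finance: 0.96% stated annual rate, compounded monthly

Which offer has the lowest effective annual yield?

Pioneer Financial: (1 + 0.0095/2)^2 − 1 = 0.952%
Sterling Mutual: (1 + 0.0103/52)^52 − 1 = 1.035%
Cedar Finance: (1 + 0.0096/12)^12 − 1 = 0.964%
The lowest effective annual rate is Pioneer Financial at 0.952%.

Pioneer Financial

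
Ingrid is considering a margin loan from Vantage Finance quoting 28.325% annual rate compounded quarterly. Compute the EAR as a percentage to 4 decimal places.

31.4782%

EAR = (1 + 0.28325/4)^4 − 1.
= (1 + 0.070813)^4 − 1 = 1.314782 − 1 = 31.4782%.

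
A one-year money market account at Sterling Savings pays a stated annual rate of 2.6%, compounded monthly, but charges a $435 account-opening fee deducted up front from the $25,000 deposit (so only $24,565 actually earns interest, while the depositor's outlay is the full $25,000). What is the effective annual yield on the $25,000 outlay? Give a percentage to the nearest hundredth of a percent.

0.85%

Value after one year: 24,565 × (1 + 0.026/12)^12 = 24,565 × 1.026312 = $25,211.36.
Effective yield on the $25,000 outlay: 25,211.36 / 25,000 − 1 = 0.008454 = 0.85%.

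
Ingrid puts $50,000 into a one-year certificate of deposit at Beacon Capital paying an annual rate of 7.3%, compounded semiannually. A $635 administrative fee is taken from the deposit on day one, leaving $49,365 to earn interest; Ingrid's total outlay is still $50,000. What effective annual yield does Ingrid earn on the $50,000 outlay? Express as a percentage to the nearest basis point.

Value after one year: 49,365 × (1 + 0.073/2)^2 = 49,365 × 1.074332 = $53,034.41.
Effective yield on the $50,000 outlay: 53,034.41 / 50,000 − 1 = 0.060688 = 6.07%.

6.07%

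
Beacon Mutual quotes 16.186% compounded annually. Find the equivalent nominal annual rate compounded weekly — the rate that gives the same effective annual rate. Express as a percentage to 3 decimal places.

15.024%

Compounded annually, EAR = nominal = 0.161860.
Solve (1 + r/52)^52 = 1.161860: r/52 = 1.161860^(1/52) − 1 = 0.002889, so r = 0.150239 = 15.024%.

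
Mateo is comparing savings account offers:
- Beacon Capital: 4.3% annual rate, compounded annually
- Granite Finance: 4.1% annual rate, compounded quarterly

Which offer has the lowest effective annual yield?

Granite Finance

Beacon Capital: compounded annually, EAR = 4.300%
Granite Finance: (1 + 0.041/4)^4 − 1 = 4.163%
The lowest effective annual rate is Granite Finance at 4.163%.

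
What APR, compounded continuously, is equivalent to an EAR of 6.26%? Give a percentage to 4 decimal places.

6.0719%

Continuous: nominal r satisfies e^r − 1 = 0.0626.
r = ln(1 + 0.0626) = ln(1.0626) = 0.060719 = 6.0719%.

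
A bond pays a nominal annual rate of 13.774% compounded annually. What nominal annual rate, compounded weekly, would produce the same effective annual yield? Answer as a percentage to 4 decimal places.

12.9204%

Compounded annually, EAR = nominal = 0.137740.
Solve (1 + r/52)^52 = 1.137740: r/52 = 1.137740^(1/52) − 1 = 0.002485, so r = 0.129204 = 12.9204%.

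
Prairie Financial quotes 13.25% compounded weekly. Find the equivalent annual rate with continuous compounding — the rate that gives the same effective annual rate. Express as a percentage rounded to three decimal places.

EAR = (1 + 0.1325/52)^52 − 1 = 0.141487.
Equivalent continuous rate: r = ln(1 + 0.141487) = 0.132331 = 13.233%.

13.233%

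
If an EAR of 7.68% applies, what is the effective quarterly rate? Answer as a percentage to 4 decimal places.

1.8671%

The per-quarter rate i satisfies (1 + i)^4 = 1 + 0.0768.
i = 1.0768^(1/4) − 1 = 0.0186706 = 1.8671%.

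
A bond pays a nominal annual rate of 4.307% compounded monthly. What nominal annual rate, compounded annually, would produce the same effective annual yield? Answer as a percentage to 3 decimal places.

4.393%

EAR = (1 + 0.04307/12)^12 − 1 = 0.043930.
Compounded annually, the equivalent nominal rate is the EAR itself: 4.393%.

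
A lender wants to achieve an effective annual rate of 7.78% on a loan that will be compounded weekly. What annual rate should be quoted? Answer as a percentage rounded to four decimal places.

7.4976%

(1 + r/52)^52 − 1 = 0.0778, so 1 + r/52 = 1.0778^(1/52).
r/52 = 0.001442, so r = 0.074976 = 7.4976%.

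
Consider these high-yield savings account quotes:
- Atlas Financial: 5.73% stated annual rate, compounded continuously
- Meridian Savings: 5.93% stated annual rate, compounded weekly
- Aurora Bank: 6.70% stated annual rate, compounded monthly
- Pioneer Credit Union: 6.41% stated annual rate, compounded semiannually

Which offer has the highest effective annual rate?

Aurora Bank

Atlas Financial: e^0.0573 − 1 = 5.897%
Meridian Savings: (1 + 0.0593/52)^52 − 1 = 6.106%
Aurora Bank: (1 + 0.0670/12)^12 − 1 = 6.910%
Pioneer Credit Union: (1 + 0.0641/2)^2 − 1 = 6.513%
The highest effective annual rate is Aurora Bank at 6.910%.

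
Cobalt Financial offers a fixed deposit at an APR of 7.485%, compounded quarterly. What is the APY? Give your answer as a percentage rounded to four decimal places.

EAR = (1 + 0.07485/4)^4 − 1.
= (1 + 0.018712)^4 − 1 = 1.076977 − 1 = 7.6977%.

7.6977%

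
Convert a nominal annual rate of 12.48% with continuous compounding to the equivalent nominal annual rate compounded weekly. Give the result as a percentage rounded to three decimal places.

EAR under continuous compounding: e^0.1248 − 1 = 0.132922.
Solve (1 + r/52)^52 = 1.132922: r/52 = 1.132922^(1/52) − 1 = 0.002403, so r = 0.124950 = 12.495%.

12.495%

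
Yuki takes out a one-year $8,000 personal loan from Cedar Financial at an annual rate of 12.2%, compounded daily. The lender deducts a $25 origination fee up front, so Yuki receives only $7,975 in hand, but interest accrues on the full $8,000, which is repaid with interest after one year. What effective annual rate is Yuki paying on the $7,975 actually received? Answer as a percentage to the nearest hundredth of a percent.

13.33%

Amount owed after one year: 8,000 × (1 + 0.122/365)^365 = 8,000 × 1.129731 = $9,037.85.
Effective rate on net proceeds: 9,037.85 / 7,975 − 1 = 0.133273 = 13.33%.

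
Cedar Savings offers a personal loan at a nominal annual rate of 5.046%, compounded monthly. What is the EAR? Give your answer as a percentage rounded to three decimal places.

5.164%

EAR = (1 + 0.05046/12)^12 − 1.
= (1 + 0.004205)^12 − 1 = 1.051644 − 1 = 5.164%.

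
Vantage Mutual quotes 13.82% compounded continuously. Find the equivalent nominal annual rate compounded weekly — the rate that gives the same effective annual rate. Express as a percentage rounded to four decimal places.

EAR under continuous compounding: e^0.1382 − 1 = 0.148205.
Solve (1 + r/52)^52 = 1.148205: r/52 = 1.148205^(1/52) − 1 = 0.002661, so r = 0.138384 = 13.8384%.

13.8384%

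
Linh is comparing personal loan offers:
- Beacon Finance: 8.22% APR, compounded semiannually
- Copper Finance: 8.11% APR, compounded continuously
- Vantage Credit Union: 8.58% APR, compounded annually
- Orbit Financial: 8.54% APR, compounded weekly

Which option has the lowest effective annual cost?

Beacon Finance: (1 + 0.0822/2)^2 − 1 = 8.389%
Copper Finance: e^0.0811 − 1 = 8.448%
Vantage Credit Union: compounded annually, EAR = 8.580%
Orbit Financial: (1 + 0.0854/52)^52 − 1 = 8.908%
The lowest effective annual rate is Beacon Finance at 8.389%.

Beacon Finance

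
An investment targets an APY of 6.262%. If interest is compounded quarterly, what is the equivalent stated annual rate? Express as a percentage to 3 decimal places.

(1 + r/4)^4 − 1 = 0.06262, so 1 + r/4 = 1.06262^(1/4).
r/4 = 0.015300, so r = 0.061201 = 6.120%.

6.120%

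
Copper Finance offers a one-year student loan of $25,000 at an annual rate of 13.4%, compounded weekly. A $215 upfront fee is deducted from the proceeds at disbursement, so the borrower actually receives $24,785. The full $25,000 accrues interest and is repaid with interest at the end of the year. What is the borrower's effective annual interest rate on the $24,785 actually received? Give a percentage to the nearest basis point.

Amount owed after one year: 25,000 × (1 + 0.134/52)^52 = 25,000 × 1.143196 = $28,579.89.
Effective rate on net proceeds: 28,579.89 / 24,785 − 1 = 0.153113 = 15.31%.

15.31%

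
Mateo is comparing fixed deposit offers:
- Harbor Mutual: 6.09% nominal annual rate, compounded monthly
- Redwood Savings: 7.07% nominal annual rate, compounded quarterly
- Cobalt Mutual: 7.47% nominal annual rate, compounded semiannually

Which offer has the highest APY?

Harbor Mutual: (1 + 0.0609/12)^12 − 1 = 6.263%
Redwood Savings: (1 + 0.0707/4)^4 − 1 = 7.260%
Cobalt Mutual: (1 + 0.0747/2)^2 − 1 = 7.610%
The highest effective annual rate is Cobalt Mutual at 7.610%.

Cobalt Mutual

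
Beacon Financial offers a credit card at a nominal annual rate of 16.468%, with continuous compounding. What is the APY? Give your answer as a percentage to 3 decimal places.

With continuous compounding, EAR = e^0.16468 − 1.
e^0.16468 = 1.179016, so EAR = 0.179016 = 17.902%.

17.902%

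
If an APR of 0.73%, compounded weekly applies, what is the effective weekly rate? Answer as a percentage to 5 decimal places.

With a nominal annual rate compounded weekly, the periodic rate is the nominal rate divided by 52.
i = 0.0073 / 52 = 0.0001404 = 0.01404%.

0.01404%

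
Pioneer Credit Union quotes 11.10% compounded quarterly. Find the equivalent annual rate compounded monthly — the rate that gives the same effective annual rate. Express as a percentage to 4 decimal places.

10.9989%

EAR = (1 + 0.1110/4)^4 − 1 = 0.115706.
Solve (1 + r/12)^12 = 1.115706: r/12 = 1.115706^(1/12) − 1 = 0.009166, so r = 0.109989 = 10.9989%.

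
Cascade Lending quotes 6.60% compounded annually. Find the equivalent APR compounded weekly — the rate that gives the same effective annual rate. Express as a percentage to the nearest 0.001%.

6.395%

Compounded annually, EAR = nominal = 0.066000.
Solve (1 + r/52)^52 = 1.066000: r/52 = 1.066000^(1/52) − 1 = 0.001230, so r = 0.063953 = 6.395%.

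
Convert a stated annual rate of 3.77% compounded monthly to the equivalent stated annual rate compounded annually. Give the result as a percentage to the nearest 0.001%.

EAR = (1 + 0.0377/12)^12 − 1 = 0.038358.
Compounded annually, the equivalent nominal rate is the EAR itself: 3.836%.

3.836%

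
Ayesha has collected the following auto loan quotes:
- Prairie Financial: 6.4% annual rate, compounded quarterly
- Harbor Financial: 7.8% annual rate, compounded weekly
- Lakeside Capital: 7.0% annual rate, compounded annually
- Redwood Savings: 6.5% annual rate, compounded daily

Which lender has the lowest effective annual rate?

Prairie Financial: (1 + 0.064/4)^4 − 1 = 6.555%
Harbor Financial: (1 + 0.078/52)^52 − 1 = 8.106%
Lakeside Capital: compounded annually, EAR = 7.000%
Redwood Savings: (1 + 0.065/365)^365 − 1 = 6.715%
The lowest effective annual rate is Prairie Financial at 6.555%.

Prairie Financial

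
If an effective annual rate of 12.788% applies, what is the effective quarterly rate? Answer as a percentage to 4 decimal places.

The per-quarter rate i satisfies (1 + i)^4 = 1 + 0.12788.
i = 1.12788^(1/4) − 1 = 0.0305421 = 3.0542%.

3.0542%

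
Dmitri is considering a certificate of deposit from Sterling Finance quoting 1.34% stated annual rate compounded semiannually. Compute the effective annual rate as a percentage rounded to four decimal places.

EAR = (1 + 0.0134/2)^2 − 1.
= 1.013445 − 1 = 1.3445%.

1.3445%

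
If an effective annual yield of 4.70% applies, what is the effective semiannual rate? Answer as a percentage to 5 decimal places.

The per-half-year rate i satisfies (1 + i)^2 = 1 + 0.0470.
i = 1.0470^(1/2) − 1 = 0.0232302 = 2.32302%.

2.32302%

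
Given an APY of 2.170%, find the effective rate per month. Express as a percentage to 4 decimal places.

The per-month rate i satisfies (1 + i)^12 = 1 + 0.02170.
i = 1.02170^(1/12) − 1 = 0.0017906 = 0.1791%.

0.1791%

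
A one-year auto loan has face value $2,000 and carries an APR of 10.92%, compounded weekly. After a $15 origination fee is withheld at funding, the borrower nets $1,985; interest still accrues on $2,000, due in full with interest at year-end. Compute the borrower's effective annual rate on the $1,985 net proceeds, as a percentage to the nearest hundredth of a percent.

12.37%

Amount owed after one year: 2,000 × (1 + 0.1092/52)^52 = 2,000 × 1.115258 = $2,230.52.
Effective rate on net proceeds: 2,230.52 / 1,985 − 1 = 0.123685 = 12.37%.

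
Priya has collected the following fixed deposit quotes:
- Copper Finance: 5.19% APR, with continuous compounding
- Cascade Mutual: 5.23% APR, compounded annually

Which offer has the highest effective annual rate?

Copper Finance: e^0.0519 − 1 = 5.327%
Cascade Mutual: compounded annually, EAR = 5.230%
The highest effective annual rate is Copper Finance at 5.327%.

Copper Finance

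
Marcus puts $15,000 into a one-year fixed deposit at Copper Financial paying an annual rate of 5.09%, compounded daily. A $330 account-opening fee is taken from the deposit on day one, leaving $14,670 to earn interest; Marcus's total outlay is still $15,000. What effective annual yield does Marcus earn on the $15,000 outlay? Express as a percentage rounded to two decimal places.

Value after one year: 14,670 × (1 + 0.0509/365)^365 = 14,670 × 1.052214 = $15,435.98.
Effective yield on the $15,000 outlay: 15,435.98 / 15,000 − 1 = 0.029065 = 2.91%.

2.91%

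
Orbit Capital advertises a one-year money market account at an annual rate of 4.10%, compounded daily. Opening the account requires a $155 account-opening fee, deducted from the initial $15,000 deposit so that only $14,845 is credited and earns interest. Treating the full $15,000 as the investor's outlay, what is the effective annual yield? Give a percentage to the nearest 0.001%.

Value after one year: 14,845 × (1 + 0.0410/365)^365 = 14,845 × 1.041850 = $15,466.26.
Effective yield on the $15,000 outlay: 15,466.26 / 15,000 − 1 = 0.031084 = 3.108%.

3.108%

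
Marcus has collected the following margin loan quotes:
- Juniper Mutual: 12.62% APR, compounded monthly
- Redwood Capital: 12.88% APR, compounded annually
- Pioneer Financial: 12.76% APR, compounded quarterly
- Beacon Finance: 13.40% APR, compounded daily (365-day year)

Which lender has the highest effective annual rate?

Beacon Finance

Juniper Mutual: (1 + 0.1262/12)^12 − 1 = 13.376%
Redwood Capital: compounded annually, EAR = 12.880%
Pioneer Financial: (1 + 0.1276/4)^4 − 1 = 13.384%
Beacon Finance: (1 + 0.1340/365)^365 − 1 = 14.336%
The highest effective annual rate is Beacon Finance at 14.336%.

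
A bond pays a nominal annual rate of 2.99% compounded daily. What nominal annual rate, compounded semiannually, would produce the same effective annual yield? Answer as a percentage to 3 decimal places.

3.012%

EAR = (1 + 0.0299/365)^365 − 1 = 0.030350.
Solve (1 + r/2)^2 = 1.030350: r/2 = 1.030350^(1/2) − 1 = 0.015062, so r = 0.030123 = 3.012%.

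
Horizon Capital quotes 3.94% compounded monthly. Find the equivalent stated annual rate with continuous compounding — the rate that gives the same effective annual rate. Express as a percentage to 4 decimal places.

EAR = (1 + 0.0394/12)^12 − 1 = 0.040119.
Equivalent continuous rate: r = ln(1 + 0.040119) = 0.039335 = 3.9335%.

3.9335%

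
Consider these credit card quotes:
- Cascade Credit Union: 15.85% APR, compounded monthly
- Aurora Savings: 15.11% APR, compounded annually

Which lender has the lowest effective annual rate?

Aurora Savings

Cascade Credit Union: (1 + 0.1585/12)^12 − 1 = 17.054%
Aurora Savings: compounded annually, EAR = 15.110%
The lowest effective annual rate is Aurora Savings at 15.110%.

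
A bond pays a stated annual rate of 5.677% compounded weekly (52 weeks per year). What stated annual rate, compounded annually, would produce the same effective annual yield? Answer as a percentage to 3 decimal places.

EAR = (1 + 0.05677/52)^52 − 1 = 0.058380.
Compounded annually, the equivalent nominal rate is the EAR itself: 5.838%.

5.838%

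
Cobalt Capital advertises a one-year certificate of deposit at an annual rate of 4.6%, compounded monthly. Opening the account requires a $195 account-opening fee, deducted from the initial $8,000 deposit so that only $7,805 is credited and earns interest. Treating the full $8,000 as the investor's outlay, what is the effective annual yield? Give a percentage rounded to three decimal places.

2.146%

Value after one year: 7,805 × (1 + 0.046/12)^12 = 7,805 × 1.046982 = $8,171.70.
Effective yield on the $8,000 outlay: 8,171.70 / 8,000 − 1 = 0.021462 = 2.146%.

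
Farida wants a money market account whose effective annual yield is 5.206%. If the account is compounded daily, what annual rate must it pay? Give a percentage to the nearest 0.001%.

(1 + r/365)^365 − 1 = 0.05206, so 1 + r/365 = 1.05206^(1/365).
r/365 = 0.000139, so r = 0.050754 = 5.075%.

5.075%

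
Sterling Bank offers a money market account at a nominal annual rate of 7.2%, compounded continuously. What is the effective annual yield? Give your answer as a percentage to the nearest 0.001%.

7.466%

With continuous compounding, EAR = e^0.072 − 1.
e^0.072 = 1.074655, so EAR = 0.074655 = 7.466%.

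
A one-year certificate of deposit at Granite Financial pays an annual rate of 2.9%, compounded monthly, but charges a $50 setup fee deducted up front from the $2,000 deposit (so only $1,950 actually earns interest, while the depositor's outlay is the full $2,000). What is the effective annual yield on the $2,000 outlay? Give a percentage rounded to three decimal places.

Value after one year: 1,950 × (1 + 0.029/12)^12 = 1,950 × 1.029389 = $2,007.31.
Effective yield on the $2,000 outlay: 2,007.31 / 2,000 − 1 = 0.003654 = 0.365%.

0.365%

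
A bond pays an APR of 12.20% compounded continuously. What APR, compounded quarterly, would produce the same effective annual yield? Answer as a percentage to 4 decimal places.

12.3880%

EAR under continuous compounding: e^0.1220 − 1 = 0.129754.
Solve (1 + r/4)^4 = 1.129754: r/4 = 1.129754^(1/4) − 1 = 0.030970, so r = 0.123880 = 12.3880%.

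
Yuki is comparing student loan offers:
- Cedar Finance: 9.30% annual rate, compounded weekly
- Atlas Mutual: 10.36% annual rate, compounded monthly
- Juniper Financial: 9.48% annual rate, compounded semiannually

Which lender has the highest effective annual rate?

Atlas Mutual

Cedar Finance: (1 + 0.0930/52)^52 − 1 = 9.737%
Atlas Mutual: (1 + 0.1036/12)^12 − 1 = 10.866%
Juniper Financial: (1 + 0.0948/2)^2 − 1 = 9.705%
The highest effective annual rate is Atlas Mutual at 10.866%.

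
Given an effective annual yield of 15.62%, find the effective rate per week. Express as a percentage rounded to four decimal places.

The per-week rate i satisfies (1 + i)^52 = 1 + 0.1562.
i = 1.1562^(1/52) − 1 = 0.0027950 = 0.2795%.

0.2795%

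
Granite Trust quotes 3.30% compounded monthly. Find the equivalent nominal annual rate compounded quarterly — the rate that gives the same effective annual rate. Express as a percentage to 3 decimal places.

3.309%

EAR = (1 + 0.0330/12)^12 − 1 = 0.033504.
Solve (1 + r/4)^4 = 1.033504: r/4 = 1.033504^(1/4) − 1 = 0.008273, so r = 0.033091 = 3.309%.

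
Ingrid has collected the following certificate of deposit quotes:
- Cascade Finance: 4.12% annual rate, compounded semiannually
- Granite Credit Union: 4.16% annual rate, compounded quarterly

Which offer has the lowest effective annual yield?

Cascade Finance

Cascade Finance: (1 + 0.0412/2)^2 − 1 = 4.162%
Granite Credit Union: (1 + 0.0416/4)^4 − 1 = 4.225%
The lowest effective annual rate is Cascade Finance at 4.162%.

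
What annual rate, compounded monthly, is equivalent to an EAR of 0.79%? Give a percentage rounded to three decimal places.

(1 + r/12)^12 − 1 = 0.0079, so 1 + r/12 = 1.0079^(1/12).
r/12 = 0.000656, so r = 0.007872 = 0.787%.

0.787%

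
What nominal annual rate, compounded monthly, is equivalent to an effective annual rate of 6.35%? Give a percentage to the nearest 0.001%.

6.172%

(1 + r/12)^12 − 1 = 0.0635, so 1 + r/12 = 1.0635^(1/12).
r/12 = 0.005144, so r = 0.061724 = 6.172%.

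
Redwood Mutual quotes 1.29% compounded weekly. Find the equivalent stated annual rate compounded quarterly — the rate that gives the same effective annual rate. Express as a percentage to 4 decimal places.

EAR = (1 + 0.0129/52)^52 − 1 = 0.012982.
Solve (1 + r/4)^4 = 1.012982: r/4 = 1.012982^(1/4) − 1 = 0.003230, so r = 0.012919 = 1.2919%.

1.2919%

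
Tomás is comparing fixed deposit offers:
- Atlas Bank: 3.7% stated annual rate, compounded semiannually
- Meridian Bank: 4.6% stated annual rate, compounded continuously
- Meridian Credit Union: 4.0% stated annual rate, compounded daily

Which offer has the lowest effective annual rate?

Atlas Bank

Atlas Bank: (1 + 0.037/2)^2 − 1 = 3.734%
Meridian Bank: e^0.046 − 1 = 4.707%
Meridian Credit Union: (1 + 0.040/365)^365 − 1 = 4.081%
The lowest effective annual rate is Atlas Bank at 3.734%.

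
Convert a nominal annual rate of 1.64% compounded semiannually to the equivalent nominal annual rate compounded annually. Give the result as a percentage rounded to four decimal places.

EAR = (1 + 0.0164/2)^2 − 1 = 0.016467.
Compounded annually, the equivalent nominal rate is the EAR itself: 1.6467%.

1.6467%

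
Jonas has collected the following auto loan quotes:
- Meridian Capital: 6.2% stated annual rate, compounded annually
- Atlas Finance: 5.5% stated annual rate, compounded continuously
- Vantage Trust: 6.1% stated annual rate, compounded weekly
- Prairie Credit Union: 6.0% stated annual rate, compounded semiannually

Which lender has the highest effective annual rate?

Meridian Capital: compounded annually, EAR = 6.200%
Atlas Finance: e^0.055 − 1 = 5.654%
Vantage Trust: (1 + 0.061/52)^52 − 1 = 6.286%
Prairie Credit Union: (1 + 0.060/2)^2 − 1 = 6.090%
The highest effective annual rate is Vantage Trust at 6.286%.

Vantage Trust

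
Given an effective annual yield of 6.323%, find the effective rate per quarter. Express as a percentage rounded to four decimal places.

The per-quarter rate i satisfies (1 + i)^4 = 1 + 0.06323.
i = 1.06323^(1/4) − 1 = 0.0154459 = 1.5446%.

1.5446%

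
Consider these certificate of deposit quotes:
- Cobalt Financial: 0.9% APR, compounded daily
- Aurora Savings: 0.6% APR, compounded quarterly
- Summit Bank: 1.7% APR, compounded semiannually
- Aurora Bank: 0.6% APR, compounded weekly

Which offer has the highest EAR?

Cobalt Financial: (1 + 0.009/365)^365 − 1 = 0.904%
Aurora Savings: (1 + 0.006/4)^4 − 1 = 0.601%
Summit Bank: (1 + 0.017/2)^2 − 1 = 1.707%
Aurora Bank: (1 + 0.006/52)^52 − 1 = 0.602%
The highest effective annual rate is Summit Bank at 1.707%.

Summit Bank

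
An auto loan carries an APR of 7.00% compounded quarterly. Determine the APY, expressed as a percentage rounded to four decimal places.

7.1859%

EAR = (1 + 0.0700/4)^4 − 1.
= (1 + 0.017500)^4 − 1 = 1.071859 − 1 = 7.1859%.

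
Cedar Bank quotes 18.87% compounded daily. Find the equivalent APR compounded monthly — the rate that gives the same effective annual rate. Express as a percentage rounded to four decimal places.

EAR = (1 + 0.1887/365)^365 − 1 = 0.207620.
Solve (1 + r/12)^12 = 1.207620: r/12 = 1.207620^(1/12) − 1 = 0.015845, so r = 0.190142 = 19.0142%.

19.0142%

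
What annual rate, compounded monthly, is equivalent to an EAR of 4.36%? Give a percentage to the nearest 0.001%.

4.275%

(1 + r/12)^12 − 1 = 0.0436, so 1 + r/12 = 1.0436^(1/12).
r/12 = 0.003563, so r = 0.042752 = 4.275%.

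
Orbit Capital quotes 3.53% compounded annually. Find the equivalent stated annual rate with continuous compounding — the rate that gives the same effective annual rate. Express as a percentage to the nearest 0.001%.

Compounded annually, EAR = nominal = 0.035300.
Equivalent continuous rate: r = ln(1 + 0.035300) = 0.034691 = 3.469%.

3.469%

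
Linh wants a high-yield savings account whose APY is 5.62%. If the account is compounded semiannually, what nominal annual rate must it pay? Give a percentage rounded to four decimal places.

5.5432%

(1 + r/2)^2 − 1 = 0.0562, so 1 + r/2 = 1.0562^(1/2).
r/2 = 0.027716, so r = 0.055432 = 5.5432%.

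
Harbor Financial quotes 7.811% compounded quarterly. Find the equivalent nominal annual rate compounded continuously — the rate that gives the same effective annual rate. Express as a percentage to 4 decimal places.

7.7357%

EAR = (1 + 0.07811/4)^4 − 1 = 0.080428.
Equivalent continuous rate: r = ln(1 + 0.080428) = 0.077357 = 7.7357%.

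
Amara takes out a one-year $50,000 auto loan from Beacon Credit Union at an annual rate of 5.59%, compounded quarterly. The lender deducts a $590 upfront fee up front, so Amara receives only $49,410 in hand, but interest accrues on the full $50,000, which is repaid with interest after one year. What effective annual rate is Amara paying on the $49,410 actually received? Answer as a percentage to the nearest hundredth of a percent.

Amount owed after one year: 50,000 × (1 + 0.0559/4)^4 = 50,000 × 1.057083 = $52,854.14.
Effective rate on net proceeds: 52,854.14 / 49,410 − 1 = 0.069705 = 6.97%.

6.97%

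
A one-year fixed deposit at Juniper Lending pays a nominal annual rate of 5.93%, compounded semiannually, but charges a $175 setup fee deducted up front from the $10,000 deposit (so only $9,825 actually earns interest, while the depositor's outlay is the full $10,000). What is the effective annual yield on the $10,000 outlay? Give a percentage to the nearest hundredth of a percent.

Value after one year: 9,825 × (1 + 0.0593/2)^2 = 9,825 × 1.060179 = $10,416.26.
Effective yield on the $10,000 outlay: 10,416.26 / 10,000 − 1 = 0.041626 = 4.16%.

4.16%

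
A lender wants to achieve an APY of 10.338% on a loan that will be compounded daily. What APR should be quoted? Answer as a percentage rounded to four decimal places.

(1 + r/365)^365 − 1 = 0.10338, so 1 + r/365 = 1.10338^(1/365).
r/365 = 0.000270, so r = 0.098391 = 9.8391%.

9.8391%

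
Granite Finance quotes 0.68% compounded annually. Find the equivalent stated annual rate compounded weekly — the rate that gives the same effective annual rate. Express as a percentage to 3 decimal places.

0.678%

Compounded annually, EAR = nominal = 0.006800.
Solve (1 + r/52)^52 = 1.006800: r/52 = 1.006800^(1/52) − 1 = 0.000130, so r = 0.006777 = 0.678%.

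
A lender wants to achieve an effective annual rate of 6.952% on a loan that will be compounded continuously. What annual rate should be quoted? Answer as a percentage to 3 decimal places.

Continuous: nominal r satisfies e^r − 1 = 0.06952.
r = ln(1 + 0.06952) = ln(1.06952) = 0.067210 = 6.721%.

6.721%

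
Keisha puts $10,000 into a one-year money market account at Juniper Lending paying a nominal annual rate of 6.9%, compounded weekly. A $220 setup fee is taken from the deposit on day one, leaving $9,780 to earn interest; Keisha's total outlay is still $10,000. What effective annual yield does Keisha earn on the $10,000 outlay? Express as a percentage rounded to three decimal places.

Value after one year: 9,780 × (1 + 0.069/52)^52 = 9,780 × 1.071387 = $10,478.17.
Effective yield on the $10,000 outlay: 10,478.17 / 10,000 − 1 = 0.047817 = 4.782%.

4.782%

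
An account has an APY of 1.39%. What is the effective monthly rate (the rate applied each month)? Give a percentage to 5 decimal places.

The per-month rate i satisfies (1 + i)^12 = 1 + 0.0139.
i = 1.0139^(1/12) − 1 = 0.0011510 = 0.11510%.

0.11510%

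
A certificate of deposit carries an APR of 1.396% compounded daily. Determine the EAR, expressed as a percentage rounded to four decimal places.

1.4058%

EAR = (1 + 0.01396/365)^365 − 1.
= 1.014058 − 1 = 1.4058%.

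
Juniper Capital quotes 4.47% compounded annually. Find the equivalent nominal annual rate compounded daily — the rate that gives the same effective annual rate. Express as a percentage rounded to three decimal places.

Compounded annually, EAR = nominal = 0.044700.
Solve (1 + r/365)^365 = 1.044700: r/365 = 1.044700^(1/365) − 1 = 0.000120, so r = 0.043732 = 4.373%.

4.373%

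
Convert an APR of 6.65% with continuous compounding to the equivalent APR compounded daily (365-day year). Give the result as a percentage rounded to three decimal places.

6.651%

EAR under continuous compounding: e^0.0665 − 1 = 0.068761.
Solve (1 + r/365)^365 = 1.068761: r/365 = 1.068761^(1/365) − 1 = 0.000182, so r = 0.066506 = 6.651%.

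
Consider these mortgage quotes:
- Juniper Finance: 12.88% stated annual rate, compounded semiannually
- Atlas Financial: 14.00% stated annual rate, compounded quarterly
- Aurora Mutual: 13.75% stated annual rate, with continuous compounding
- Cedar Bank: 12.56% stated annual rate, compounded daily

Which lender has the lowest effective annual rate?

Juniper Finance

Juniper Finance: (1 + 0.1288/2)^2 − 1 = 13.295%
Atlas Financial: (1 + 0.1400/4)^4 − 1 = 14.752%
Aurora Mutual: e^0.1375 − 1 = 14.740%
Cedar Bank: (1 + 0.1256/365)^365 − 1 = 13.380%
The lowest effective annual rate is Juniper Finance at 13.295%.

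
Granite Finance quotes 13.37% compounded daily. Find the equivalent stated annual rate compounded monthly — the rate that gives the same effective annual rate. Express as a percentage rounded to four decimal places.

EAR = (1 + 0.1337/365)^365 − 1 = 0.143022.
Solve (1 + r/12)^12 = 1.143022: r/12 = 1.143022^(1/12) − 1 = 0.011202, so r = 0.134423 = 13.4423%.

13.4423%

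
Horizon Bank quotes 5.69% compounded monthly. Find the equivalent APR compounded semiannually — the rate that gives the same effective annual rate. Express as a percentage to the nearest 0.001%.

5.758%

EAR = (1 + 0.0569/12)^12 − 1 = 0.058408.
Solve (1 + r/2)^2 = 1.058408: r/2 = 1.058408^(1/2) − 1 = 0.028789, so r = 0.057579 = 5.758%.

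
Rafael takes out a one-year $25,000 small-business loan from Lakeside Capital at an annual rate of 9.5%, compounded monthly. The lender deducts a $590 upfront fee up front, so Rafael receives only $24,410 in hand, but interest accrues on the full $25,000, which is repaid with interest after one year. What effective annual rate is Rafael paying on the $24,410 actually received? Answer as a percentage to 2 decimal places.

Amount owed after one year: 25,000 × (1 + 0.095/12)^12 = 25,000 × 1.099248 = $27,481.19.
Effective rate on net proceeds: 27,481.19 / 24,410 − 1 = 0.125817 = 12.58%.

12.58%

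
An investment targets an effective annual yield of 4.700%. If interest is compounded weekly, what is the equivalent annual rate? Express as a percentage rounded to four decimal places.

(1 + r/52)^52 − 1 = 0.04700, so 1 + r/52 = 1.04700^(1/52).
r/52 = 0.000884, so r = 0.045949 = 4.5949%.

4.5949%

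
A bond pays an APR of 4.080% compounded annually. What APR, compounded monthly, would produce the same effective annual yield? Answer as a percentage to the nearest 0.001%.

4.006%

Compounded annually, EAR = nominal = 0.040800.
Solve (1 + r/12)^12 = 1.040800: r/12 = 1.040800^(1/12) − 1 = 0.003338, so r = 0.040056 = 4.006%.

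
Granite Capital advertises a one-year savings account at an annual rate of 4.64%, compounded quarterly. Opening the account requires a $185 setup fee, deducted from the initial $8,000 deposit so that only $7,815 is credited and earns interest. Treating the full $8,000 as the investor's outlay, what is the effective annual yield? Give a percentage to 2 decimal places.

2.30%

Value after one year: 7,815 × (1 + 0.0464/4)^4 = 7,815 × 1.047214 = $8,183.97.
Effective yield on the $8,000 outlay: 8,183.97 / 8,000 − 1 = 0.022997 = 2.30%.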